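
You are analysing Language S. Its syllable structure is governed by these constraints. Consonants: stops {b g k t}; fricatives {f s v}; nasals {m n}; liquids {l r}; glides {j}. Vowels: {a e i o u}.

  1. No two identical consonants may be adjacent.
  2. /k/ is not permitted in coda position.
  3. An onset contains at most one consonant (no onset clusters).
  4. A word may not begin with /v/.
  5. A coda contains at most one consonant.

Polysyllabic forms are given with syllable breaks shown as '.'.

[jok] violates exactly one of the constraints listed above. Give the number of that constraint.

2

[jok]: syllable 1 coda contains /k/.
This is a violation of constraint 2: "/k/ is not permitted in coda position."
The remaining constraints (1, 3, 4, 5) are satisfied.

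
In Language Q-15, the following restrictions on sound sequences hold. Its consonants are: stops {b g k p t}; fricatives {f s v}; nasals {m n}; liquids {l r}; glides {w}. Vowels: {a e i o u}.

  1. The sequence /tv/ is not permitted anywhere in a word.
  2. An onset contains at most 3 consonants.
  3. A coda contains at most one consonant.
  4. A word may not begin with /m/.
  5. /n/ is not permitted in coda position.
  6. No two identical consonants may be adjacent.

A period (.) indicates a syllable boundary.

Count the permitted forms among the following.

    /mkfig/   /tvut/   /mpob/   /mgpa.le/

/mkfig/ — violates constraint 4: word begins with /m/ → not permitted
/tvut/ — violates constraint 1: contains banned sequence /tv/ → not permitted
/mpob/ — violates constraint 4: word begins with /m/ → not permitted
/mgpa.le/ — violates constraint 4: word begins with /m/ → not permitted
No form is permitted → 0.

0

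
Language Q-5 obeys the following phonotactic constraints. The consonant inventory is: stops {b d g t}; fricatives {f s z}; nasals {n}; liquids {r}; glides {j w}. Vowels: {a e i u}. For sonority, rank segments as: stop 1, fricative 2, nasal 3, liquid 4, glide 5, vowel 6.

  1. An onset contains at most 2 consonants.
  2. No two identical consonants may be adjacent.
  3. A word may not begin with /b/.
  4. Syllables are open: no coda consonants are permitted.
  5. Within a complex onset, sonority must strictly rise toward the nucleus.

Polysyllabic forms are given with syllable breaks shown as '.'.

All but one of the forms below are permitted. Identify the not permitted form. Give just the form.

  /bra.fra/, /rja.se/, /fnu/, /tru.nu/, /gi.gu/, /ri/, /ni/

/bra.fra/ — violates constraint 3: word begins with /b/ → not permitted
/rja.se/ — σ1 onset /rj/ (4→5 rises), coda /∅/ ok; σ2 onset /s/, coda /∅/ ok → permitted
/fnu/ — σ1 onset /fn/ (2→3 rises), coda /∅/ ok → permitted
/tru.nu/ — σ1 onset /tr/ (1→4 rises), coda /∅/ ok; σ2 onset /n/, coda /∅/ ok → permitted
/gi.gu/ — σ1 onset /g/, coda /∅/ ok; σ2 onset /g/, coda /∅/ ok → permitted
/ri/ — σ1 onset /r/, coda /∅/ ok → permitted
/ni/ — σ1 onset /n/, coda /∅/ ok → permitted

/bra.fra/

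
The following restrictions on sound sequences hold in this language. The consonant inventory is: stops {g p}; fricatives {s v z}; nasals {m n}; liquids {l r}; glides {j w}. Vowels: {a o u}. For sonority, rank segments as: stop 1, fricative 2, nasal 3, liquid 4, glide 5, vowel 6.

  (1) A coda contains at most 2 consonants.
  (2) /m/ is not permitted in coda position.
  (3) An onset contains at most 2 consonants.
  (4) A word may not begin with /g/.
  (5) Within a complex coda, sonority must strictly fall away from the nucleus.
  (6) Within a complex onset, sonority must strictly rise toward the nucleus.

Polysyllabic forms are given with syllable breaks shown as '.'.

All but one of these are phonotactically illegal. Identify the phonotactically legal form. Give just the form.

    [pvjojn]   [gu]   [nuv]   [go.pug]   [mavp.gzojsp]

[pvjojn] — violates constraint 3: syllable 1 onset /pvj/ has 3 consonants (> 2) → phonotactically illegal
[gu] — violates constraint 4: word begins with /g/ → phonotactically illegal
[nuv] — σ1 onset /n/, coda /v/ ok → phonotactically legal
[go.pug] — violates constraint 4: word begins with /g/ → phonotactically illegal
[mavp.gzojsp] — violates constraint 1: syllable 2 coda /jsp/ has 3 consonants (> 2) → phonotactically illegal

[nuv]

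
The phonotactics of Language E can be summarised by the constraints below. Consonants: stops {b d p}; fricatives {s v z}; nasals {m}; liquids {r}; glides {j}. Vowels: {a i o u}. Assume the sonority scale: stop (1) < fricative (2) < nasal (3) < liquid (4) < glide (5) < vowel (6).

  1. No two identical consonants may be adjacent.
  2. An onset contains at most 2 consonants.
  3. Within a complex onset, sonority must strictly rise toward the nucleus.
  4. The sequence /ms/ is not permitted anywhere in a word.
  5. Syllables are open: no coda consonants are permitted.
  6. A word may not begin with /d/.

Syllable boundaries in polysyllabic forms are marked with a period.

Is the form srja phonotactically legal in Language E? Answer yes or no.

no

srja — violates constraint 2: syllable 1 onset /srj/ has 3 consonants (> 2) → phonotactically illegal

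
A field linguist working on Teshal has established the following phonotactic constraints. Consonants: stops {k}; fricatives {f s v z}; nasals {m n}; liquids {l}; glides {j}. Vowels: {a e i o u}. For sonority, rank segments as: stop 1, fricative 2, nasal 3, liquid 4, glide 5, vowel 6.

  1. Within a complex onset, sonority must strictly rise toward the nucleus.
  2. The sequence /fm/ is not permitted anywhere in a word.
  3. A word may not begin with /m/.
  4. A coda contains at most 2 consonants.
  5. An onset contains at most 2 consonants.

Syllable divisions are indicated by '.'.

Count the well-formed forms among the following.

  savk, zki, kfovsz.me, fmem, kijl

2

savk — σ1 onset /s/, coda /vk/ (2C) ok → well-formed
zki — violates constraint 1: syllable 1 onset /zk/: /z/ (fricative, 2) → /k/ (stop, 1) does not rise → ill-formed
kfovsz.me — violates constraint 4: syllable 1 coda /vsz/ has 3 consonants (> 2) → ill-formed
fmem — violates constraint 2: contains banned sequence /fm/ → ill-formed
kijl — σ1 onset /k/, coda /jl/ (2C) ok → well-formed
Well-formed: savk, kijl → 2.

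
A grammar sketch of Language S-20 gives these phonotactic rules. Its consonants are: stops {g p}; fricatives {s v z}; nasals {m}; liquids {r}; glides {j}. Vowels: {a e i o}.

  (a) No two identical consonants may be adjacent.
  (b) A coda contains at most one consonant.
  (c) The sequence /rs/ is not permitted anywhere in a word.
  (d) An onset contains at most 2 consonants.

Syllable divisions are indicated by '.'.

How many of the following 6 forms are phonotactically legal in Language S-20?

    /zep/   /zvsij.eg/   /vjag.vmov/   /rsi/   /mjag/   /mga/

4

/zep/ — σ1 onset /z/, coda /p/ ok → phonotactically legal
/zvsij.eg/ — violates constraint (d): syllable 1 onset /zvs/ has 3 consonants (> 2) → phonotactically illegal
/vjag.vmov/ — σ1 onset /vj/ (2C), coda /g/ ok; σ2 onset /vm/ (2C), coda /v/ ok → phonotactically legal
/rsi/ — violates constraint (c): contains banned sequence /rs/ → phonotactically illegal
/mjag/ — σ1 onset /mj/ (2C), coda /g/ ok → phonotactically legal
/mga/ — σ1 onset /mg/ (2C), coda /∅/ ok → phonotactically legal
Phonotactically legal: /zep/, /vjag.vmov/, /mjag/, /mga/ → 4.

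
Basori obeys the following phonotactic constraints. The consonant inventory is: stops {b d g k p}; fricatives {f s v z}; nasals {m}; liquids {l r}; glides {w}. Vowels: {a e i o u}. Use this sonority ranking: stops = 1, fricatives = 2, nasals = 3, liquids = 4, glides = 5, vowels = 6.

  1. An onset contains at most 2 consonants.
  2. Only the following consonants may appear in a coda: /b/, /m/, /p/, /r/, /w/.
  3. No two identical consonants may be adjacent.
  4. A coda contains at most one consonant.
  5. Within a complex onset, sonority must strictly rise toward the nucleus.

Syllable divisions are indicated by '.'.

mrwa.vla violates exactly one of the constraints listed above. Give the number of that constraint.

mrwa.vla: syllable 1 onset /mrw/ has 3 consonants (> 2).
This is a violation of constraint 1: "An onset contains at most 2 consonants."
The remaining constraints (2, 3, 4, 5) are satisfied.

1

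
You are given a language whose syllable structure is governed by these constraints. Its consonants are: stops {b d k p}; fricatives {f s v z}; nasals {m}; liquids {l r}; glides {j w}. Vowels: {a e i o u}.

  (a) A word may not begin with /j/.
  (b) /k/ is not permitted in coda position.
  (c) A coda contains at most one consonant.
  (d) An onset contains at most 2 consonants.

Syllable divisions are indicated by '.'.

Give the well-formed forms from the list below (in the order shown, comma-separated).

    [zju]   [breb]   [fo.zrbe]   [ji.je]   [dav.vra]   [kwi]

[zju] — σ1 onset /zj/ (2C), coda /∅/ ok → well-formed
[breb] — σ1 onset /br/ (2C), coda /b/ ok → well-formed
[fo.zrbe] — violates constraint (d): syllable 2 onset /zrb/ has 3 consonants (> 2) → ill-formed
[ji.je] — violates constraint (a): word begins with /j/ → ill-formed
[dav.vra] — σ1 onset /d/, coda /v/ ok; σ2 onset /vr/ (2C), coda /∅/ ok → well-formed
[kwi] — σ1 onset /kw/ (2C), coda /∅/ ok → well-formed

[zju], [breb], [dav.vra], [kwi]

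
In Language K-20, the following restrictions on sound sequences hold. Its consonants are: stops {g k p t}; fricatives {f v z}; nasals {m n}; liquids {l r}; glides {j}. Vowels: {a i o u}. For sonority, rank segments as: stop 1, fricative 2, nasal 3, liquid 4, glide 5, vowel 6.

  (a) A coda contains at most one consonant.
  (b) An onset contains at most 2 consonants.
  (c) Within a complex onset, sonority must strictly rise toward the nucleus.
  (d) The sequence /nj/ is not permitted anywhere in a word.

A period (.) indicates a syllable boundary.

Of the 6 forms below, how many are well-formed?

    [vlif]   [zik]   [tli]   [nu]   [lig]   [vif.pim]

6

[vlif] — σ1 onset /vl/ (2→4 rises), coda /f/ ok → well-formed
[zik] — σ1 onset /z/, coda /k/ ok → well-formed
[tli] — σ1 onset /tl/ (1→4 rises), coda /∅/ ok → well-formed
[nu] — σ1 onset /n/, coda /∅/ ok → well-formed
[lig] — σ1 onset /l/, coda /g/ ok → well-formed
[vif.pim] — σ1 onset /v/, coda /f/ ok; σ2 onset /p/, coda /m/ ok → well-formed
Well-formed: [vlif], [zik], [tli], [nu], [lig], [vif.pim] → 6.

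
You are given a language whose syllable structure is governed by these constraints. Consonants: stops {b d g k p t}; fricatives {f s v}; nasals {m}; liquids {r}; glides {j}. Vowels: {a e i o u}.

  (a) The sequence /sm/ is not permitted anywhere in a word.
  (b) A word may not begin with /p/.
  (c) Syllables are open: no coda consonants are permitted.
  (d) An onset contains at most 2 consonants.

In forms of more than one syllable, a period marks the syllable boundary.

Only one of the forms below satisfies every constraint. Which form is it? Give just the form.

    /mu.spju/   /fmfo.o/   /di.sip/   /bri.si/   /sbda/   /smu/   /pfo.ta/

/mu.spju/ — violates constraint (d): syllable 2 onset /spj/ has 3 consonants (> 2) → phonotactically illegal
/fmfo.o/ — violates constraint (d): syllable 1 onset /fmf/ has 3 consonants (> 2) → phonotactically illegal
/di.sip/ — violates constraint (c): syllable 2 coda /p/ has 1 consonant (> 0) → phonotactically illegal
/bri.si/ — σ1 onset /br/ (2C), coda /∅/ ok; σ2 onset /s/, coda /∅/ ok → phonotactically legal
/sbda/ — violates constraint (d): syllable 1 onset /sbd/ has 3 consonants (> 2) → phonotactically illegal
/smu/ — violates constraint (a): contains banned sequence /sm/ → phonotactically illegal
/pfo.ta/ — violates constraint (b): word begins with /p/ → phonotactically illegal

/bri.si/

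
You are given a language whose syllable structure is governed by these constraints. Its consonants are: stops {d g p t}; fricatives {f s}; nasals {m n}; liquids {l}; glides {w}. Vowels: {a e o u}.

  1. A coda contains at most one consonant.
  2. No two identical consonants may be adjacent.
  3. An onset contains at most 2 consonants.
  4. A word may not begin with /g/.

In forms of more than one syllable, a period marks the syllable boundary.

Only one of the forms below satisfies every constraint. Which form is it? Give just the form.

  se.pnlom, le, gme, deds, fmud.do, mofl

se.pnlom — violates constraint 3: syllable 2 onset /pnl/ has 3 consonants (> 2) → ill-formed
le — σ1 onset /l/, coda /∅/ ok → well-formed
gme — violates constraint 4: word begins with /g/ → ill-formed
deds — violates constraint 1: syllable 1 coda /ds/ has 2 consonants (> 1) → ill-formed
fmud.do — violates constraint 2: adjacent identical consonants /dd/ → ill-formed
mofl — violates constraint 1: syllable 1 coda /fl/ has 2 consonants (> 1) → ill-formed

le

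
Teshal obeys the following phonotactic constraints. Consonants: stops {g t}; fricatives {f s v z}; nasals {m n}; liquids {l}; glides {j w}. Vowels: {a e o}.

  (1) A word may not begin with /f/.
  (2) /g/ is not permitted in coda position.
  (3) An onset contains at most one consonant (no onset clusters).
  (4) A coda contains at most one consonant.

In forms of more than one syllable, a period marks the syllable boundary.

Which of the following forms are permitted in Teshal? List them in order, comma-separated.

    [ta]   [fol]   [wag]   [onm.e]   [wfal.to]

[ta]

[ta] — σ1 onset /t/, coda /∅/ ok → permitted
[fol] — violates constraint 1: word begins with /f/ → not permitted
[wag] — violates constraint 2: syllable 1 coda contains /g/ → not permitted
[onm.e] — violates constraint 4: syllable 1 coda /nm/ has 2 consonants (> 1) → not permitted
[wfal.to] — violates constraint 3: syllable 1 onset /wf/ has 2 consonants (> 1) → not permitted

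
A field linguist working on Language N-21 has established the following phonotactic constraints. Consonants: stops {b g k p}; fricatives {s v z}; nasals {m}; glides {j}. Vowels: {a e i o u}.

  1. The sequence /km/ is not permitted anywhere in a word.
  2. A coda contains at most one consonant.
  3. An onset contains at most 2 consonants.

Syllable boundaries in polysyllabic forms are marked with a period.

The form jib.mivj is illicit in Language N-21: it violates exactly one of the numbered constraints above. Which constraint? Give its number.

2

jib.mivj: syllable 2 coda /vj/ has 2 consonants (> 1).
This is a violation of constraint 2: "A coda contains at most one consonant."
The remaining constraints (1, 3) are satisfied.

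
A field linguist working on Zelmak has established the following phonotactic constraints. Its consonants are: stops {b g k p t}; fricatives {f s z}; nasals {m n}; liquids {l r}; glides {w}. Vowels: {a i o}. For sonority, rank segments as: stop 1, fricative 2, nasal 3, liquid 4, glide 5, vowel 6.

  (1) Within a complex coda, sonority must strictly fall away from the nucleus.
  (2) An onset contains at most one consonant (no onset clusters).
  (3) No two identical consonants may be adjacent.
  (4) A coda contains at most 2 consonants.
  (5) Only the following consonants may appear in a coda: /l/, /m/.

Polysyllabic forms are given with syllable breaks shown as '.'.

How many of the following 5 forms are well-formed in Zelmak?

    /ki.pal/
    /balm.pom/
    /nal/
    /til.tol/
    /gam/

5

/ki.pal/ — σ1 onset /k/, coda /∅/ ok; σ2 onset /p/, coda /l/ ok → well-formed
/balm.pom/ — σ1 onset /b/, coda /lm/ (4→3 falls) ok; σ2 onset /p/, coda /m/ ok → well-formed
/nal/ — σ1 onset /n/, coda /l/ ok → well-formed
/til.tol/ — σ1 onset /t/, coda /l/ ok; σ2 onset /t/, coda /l/ ok → well-formed
/gam/ — σ1 onset /g/, coda /m/ ok → well-formed
Well-formed: /ki.pal/, /balm.pom/, /nal/, /til.tol/, /gam/ → 5.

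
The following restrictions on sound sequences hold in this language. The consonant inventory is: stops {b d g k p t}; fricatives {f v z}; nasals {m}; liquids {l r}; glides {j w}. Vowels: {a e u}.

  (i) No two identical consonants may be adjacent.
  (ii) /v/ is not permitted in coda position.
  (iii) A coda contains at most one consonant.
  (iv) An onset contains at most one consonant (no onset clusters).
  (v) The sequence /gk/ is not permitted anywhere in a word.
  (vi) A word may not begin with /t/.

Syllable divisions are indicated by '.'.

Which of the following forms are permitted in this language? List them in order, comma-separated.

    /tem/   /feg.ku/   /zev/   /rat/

/rat/

/tem/ — violates constraint (vi): word begins with /t/ → not permitted
/feg.ku/ — violates constraint (v): contains banned sequence /gk/ → not permitted
/zev/ — violates constraint (ii): syllable 1 coda contains /v/ → not permitted
/rat/ — σ1 onset /r/, coda /t/ ok → permitted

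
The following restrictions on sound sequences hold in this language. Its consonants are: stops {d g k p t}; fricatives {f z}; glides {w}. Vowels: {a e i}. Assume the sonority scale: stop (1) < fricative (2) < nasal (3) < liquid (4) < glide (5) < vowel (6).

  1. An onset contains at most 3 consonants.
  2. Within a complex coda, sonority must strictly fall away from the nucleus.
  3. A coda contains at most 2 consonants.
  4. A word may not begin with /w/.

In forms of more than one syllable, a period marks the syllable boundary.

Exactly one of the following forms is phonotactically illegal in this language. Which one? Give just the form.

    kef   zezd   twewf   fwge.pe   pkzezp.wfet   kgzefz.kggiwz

kef — σ1 onset /k/, coda /f/ ok → phonotactically legal
zezd — σ1 onset /z/, coda /zd/ (2→1 falls) ok → phonotactically legal
twewf — σ1 onset /tw/ (2C), coda /wf/ (5→2 falls) ok → phonotactically legal
fwge.pe — σ1 onset /fwg/ (3C), coda /∅/ ok; σ2 onset /p/, coda /∅/ ok → phonotactically legal
pkzezp.wfet — σ1 onset /pkz/ (3C), coda /zp/ (2→1 falls) ok; σ2 onset /wf/ (2C), coda /t/ ok → phonotactically legal
kgzefz.kggiwz — violates constraint 2: syllable 1 coda /fz/: /f/ (fricative, 2) → /z/ (fricative, 2) does not fall → phonotactically illegal

kgzefz.kggiwz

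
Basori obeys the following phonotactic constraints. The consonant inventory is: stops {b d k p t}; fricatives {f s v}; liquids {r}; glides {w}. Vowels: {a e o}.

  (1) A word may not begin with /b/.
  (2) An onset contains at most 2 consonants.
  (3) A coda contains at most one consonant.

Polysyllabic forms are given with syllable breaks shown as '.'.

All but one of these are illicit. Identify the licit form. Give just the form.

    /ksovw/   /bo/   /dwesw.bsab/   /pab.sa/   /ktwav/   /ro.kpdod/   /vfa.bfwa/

/pab.sa/

/ksovw/ — violates constraint 3: syllable 1 coda /vw/ has 2 consonants (> 1) → illicit
/bo/ — violates constraint 1: word begins with /b/ → illicit
/dwesw.bsab/ — violates constraint 3: syllable 1 coda /sw/ has 2 consonants (> 1) → illicit
/pab.sa/ — σ1 onset /p/, coda /b/ ok; σ2 onset /s/, coda /∅/ ok → licit
/ktwav/ — violates constraint 2: syllable 1 onset /ktw/ has 3 consonants (> 2) → illicit
/ro.kpdod/ — violates constraint 2: syllable 2 onset /kpd/ has 3 consonants (> 2) → illicit
/vfa.bfwa/ — violates constraint 2: syllable 2 onset /bfw/ has 3 consonants (> 2) → illicit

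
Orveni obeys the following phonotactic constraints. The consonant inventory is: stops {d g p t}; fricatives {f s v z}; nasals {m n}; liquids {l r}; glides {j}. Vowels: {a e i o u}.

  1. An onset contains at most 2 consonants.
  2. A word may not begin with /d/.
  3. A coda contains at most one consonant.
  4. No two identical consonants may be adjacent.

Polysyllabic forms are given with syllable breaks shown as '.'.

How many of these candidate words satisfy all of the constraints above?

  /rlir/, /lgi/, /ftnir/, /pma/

/rlir/ — σ1 onset /rl/ (2C), coda /r/ ok → permitted
/lgi/ — σ1 onset /lg/ (2C), coda /∅/ ok → permitted
/ftnir/ — violates constraint 1: syllable 1 onset /ftn/ has 3 consonants (> 2) → not permitted
/pma/ — σ1 onset /pm/ (2C), coda /∅/ ok → permitted
Permitted: /rlir/, /lgi/, /pma/ → 3.

3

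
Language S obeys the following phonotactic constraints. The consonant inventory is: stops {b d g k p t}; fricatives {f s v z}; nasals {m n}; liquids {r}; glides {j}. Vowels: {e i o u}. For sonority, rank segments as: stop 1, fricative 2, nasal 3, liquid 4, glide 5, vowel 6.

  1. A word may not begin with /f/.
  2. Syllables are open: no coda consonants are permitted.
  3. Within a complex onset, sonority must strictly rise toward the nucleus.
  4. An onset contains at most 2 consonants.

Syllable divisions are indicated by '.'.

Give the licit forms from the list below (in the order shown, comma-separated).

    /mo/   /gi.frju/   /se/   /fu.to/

/mo/, /se/

/mo/ — σ1 onset /m/, coda /∅/ ok → licit
/gi.frju/ — violates constraint 4: syllable 2 onset /frj/ has 3 consonants (> 2) → illicit
/se/ — σ1 onset /s/, coda /∅/ ok → licit
/fu.to/ — violates constraint 1: word begins with /f/ → illicit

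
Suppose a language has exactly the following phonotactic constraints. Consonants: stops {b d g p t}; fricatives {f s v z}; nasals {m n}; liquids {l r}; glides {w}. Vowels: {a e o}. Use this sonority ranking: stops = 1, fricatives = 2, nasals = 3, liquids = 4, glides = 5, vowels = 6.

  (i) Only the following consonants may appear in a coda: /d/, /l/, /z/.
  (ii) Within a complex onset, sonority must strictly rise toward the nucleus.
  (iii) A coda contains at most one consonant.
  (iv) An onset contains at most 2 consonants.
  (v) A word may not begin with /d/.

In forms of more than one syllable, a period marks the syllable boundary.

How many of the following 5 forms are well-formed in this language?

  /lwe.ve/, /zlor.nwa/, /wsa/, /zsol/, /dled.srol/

/lwe.ve/ — σ1 onset /lw/ (4→5 rises), coda /∅/ ok; σ2 onset /v/, coda /∅/ ok → well-formed
/zlor.nwa/ — violates constraint (i): syllable 1 coda contains /r/, which is not a licensed coda consonant → ill-formed
/wsa/ — violates constraint (ii): syllable 1 onset /ws/: /w/ (glide, 5) → /s/ (fricative, 2) does not rise → ill-formed
/zsol/ — violates constraint (ii): syllable 1 onset /zs/: /z/ (fricative, 2) → /s/ (fricative, 2) does not rise → ill-formed
/dled.srol/ — violates constraint (v): word begins with /d/ → ill-formed
Well-formed: /lwe.ve/ → 1.

1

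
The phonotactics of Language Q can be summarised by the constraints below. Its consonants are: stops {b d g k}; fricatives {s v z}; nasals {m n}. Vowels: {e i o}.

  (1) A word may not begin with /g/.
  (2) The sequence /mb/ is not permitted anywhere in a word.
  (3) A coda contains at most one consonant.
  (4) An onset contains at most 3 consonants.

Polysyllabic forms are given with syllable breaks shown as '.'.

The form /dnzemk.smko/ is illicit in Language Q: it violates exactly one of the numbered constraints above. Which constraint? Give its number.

/dnzemk.smko/: syllable 1 coda /mk/ has 2 consonants (> 1).
This is a violation of constraint 3: "A coda contains at most one consonant."
The remaining constraints (1, 2, 4) are satisfied.

3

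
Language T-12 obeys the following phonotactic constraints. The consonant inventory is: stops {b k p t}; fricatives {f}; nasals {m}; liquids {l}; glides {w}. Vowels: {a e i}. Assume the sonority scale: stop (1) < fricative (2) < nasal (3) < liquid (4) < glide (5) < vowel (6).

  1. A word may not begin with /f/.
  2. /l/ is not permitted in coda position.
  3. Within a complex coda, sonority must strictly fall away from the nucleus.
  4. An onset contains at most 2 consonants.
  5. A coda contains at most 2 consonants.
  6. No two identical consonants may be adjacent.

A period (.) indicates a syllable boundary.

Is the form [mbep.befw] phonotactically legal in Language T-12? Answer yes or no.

no

[mbep.befw] — violates constraint 3: syllable 2 coda /fw/: /f/ (fricative, 2) → /w/ (glide, 5) does not fall → phonotactically illegal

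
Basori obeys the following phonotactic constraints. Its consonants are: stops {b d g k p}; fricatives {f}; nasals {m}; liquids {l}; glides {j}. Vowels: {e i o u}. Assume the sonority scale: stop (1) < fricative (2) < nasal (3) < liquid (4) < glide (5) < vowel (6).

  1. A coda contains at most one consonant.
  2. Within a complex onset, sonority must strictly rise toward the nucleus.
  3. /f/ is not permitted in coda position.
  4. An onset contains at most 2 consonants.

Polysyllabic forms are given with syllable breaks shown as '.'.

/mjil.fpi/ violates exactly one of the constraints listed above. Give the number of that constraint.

/mjil.fpi/: syllable 2 onset /fp/: /f/ (fricative, 2) → /p/ (stop, 1) does not rise.
This is a violation of constraint 2: "Within a complex onset, sonority must strictly rise toward the nucleus."
The remaining constraints (1, 3, 4) are satisfied.

2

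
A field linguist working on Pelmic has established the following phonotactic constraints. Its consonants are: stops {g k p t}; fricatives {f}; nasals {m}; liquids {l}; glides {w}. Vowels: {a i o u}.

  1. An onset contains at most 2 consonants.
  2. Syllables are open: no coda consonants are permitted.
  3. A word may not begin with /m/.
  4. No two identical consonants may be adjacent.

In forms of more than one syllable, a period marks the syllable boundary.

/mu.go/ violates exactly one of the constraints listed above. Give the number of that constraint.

3

/mu.go/: word begins with /m/.
This is a violation of constraint 3: "A word may not begin with /m/."
The remaining constraints (1, 2, 4) are satisfied.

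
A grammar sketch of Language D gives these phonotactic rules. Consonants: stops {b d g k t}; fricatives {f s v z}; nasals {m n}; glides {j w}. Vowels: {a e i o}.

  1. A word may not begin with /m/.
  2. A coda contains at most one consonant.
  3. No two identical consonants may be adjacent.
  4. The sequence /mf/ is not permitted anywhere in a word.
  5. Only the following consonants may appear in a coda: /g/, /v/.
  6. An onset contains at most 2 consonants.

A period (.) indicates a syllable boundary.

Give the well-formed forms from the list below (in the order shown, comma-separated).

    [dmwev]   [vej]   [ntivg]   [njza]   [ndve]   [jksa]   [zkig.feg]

[dmwev] — violates constraint 6: syllable 1 onset /dmw/ has 3 consonants (> 2) → ill-formed
[vej] — violates constraint 5: syllable 1 coda contains /j/, which is not a licensed coda consonant → ill-formed
[ntivg] — violates constraint 2: syllable 1 coda /vg/ has 2 consonants (> 1) → ill-formed
[njza] — violates constraint 6: syllable 1 onset /njz/ has 3 consonants (> 2) → ill-formed
[ndve] — violates constraint 6: syllable 1 onset /ndv/ has 3 consonants (> 2) → ill-formed
[jksa] — violates constraint 6: syllable 1 onset /jks/ has 3 consonants (> 2) → ill-formed
[zkig.feg] — σ1 onset /zk/ (2C), coda /g/ ok; σ2 onset /f/, coda /g/ ok → well-formed

[zkig.feg]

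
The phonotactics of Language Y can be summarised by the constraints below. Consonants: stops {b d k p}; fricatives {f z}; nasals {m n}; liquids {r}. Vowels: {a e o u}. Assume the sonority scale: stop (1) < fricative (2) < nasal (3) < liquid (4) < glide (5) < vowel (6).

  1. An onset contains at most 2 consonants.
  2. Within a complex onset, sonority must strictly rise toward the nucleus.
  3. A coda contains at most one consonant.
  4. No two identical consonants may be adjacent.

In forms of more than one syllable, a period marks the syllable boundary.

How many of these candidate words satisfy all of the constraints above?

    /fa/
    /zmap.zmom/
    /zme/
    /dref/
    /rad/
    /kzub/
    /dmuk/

7

/fa/ — σ1 onset /f/, coda /∅/ ok → well-formed
/zmap.zmom/ — σ1 onset /zm/ (2→3 rises), coda /p/ ok; σ2 onset /zm/ (2→3 rises), coda /m/ ok → well-formed
/zme/ — σ1 onset /zm/ (2→3 rises), coda /∅/ ok → well-formed
/dref/ — σ1 onset /dr/ (1→4 rises), coda /f/ ok → well-formed
/rad/ — σ1 onset /r/, coda /d/ ok → well-formed
/kzub/ — σ1 onset /kz/ (1→2 rises), coda /b/ ok → well-formed
/dmuk/ — σ1 onset /dm/ (1→3 rises), coda /k/ ok → well-formed
Well-formed: /fa/, /zmap.zmom/, /zme/, /dref/, /rad/, /kzub/, /dmuk/ → 7.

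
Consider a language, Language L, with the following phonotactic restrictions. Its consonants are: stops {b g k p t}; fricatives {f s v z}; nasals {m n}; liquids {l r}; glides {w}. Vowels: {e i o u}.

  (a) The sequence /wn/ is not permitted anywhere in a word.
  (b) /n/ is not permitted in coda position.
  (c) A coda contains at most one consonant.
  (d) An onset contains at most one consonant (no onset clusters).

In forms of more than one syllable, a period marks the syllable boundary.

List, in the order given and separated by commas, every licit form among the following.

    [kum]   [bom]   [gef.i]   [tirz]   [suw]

[kum], [bom], [gef.i], [suw]

[kum] — σ1 onset /k/, coda /m/ ok → licit
[bom] — σ1 onset /b/, coda /m/ ok → licit
[gef.i] — σ1 onset /g/, coda /f/ ok; σ2 onset /∅/, coda /∅/ ok → licit
[tirz] — violates constraint (c): syllable 1 coda /rz/ has 2 consonants (> 1) → illicit
[suw] — σ1 onset /s/, coda /w/ ok → licit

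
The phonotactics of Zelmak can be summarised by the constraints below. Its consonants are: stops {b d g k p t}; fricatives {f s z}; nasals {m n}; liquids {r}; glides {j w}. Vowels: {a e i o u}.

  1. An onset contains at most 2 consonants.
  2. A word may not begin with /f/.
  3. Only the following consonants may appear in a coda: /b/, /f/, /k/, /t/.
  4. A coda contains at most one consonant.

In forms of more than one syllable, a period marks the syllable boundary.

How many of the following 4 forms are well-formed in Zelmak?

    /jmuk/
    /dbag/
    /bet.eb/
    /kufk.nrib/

/jmuk/ — σ1 onset /jm/ (2C), coda /k/ ok → well-formed
/dbag/ — violates constraint 3: syllable 1 coda contains /g/, which is not a licensed coda consonant → ill-formed
/bet.eb/ — σ1 onset /b/, coda /t/ ok; σ2 onset /∅/, coda /b/ ok → well-formed
/kufk.nrib/ — violates constraint 4: syllable 1 coda /fk/ has 2 consonants (> 1) → ill-formed
Well-formed: /jmuk/, /bet.eb/ → 2.

2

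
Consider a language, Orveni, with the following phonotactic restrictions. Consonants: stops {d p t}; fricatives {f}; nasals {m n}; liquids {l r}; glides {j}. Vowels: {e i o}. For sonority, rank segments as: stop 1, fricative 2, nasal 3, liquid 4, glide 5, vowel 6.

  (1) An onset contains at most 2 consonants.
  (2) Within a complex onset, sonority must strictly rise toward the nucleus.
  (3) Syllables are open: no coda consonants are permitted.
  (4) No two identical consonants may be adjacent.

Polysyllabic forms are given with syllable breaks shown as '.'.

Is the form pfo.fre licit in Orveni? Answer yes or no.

pfo.fre — σ1 onset /pf/ (1→2 rises), coda /∅/ ok; σ2 onset /fr/ (2→4 rises), coda /∅/ ok → licit

yes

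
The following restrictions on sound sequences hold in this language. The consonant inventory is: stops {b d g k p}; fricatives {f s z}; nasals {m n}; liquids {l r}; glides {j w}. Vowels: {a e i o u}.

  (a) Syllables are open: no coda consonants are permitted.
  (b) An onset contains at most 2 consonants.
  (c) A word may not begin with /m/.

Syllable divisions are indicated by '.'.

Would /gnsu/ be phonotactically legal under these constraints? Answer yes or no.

no

/gnsu/ — violates constraint (b): syllable 1 onset /gns/ has 3 consonants (> 2) → phonotactically illegal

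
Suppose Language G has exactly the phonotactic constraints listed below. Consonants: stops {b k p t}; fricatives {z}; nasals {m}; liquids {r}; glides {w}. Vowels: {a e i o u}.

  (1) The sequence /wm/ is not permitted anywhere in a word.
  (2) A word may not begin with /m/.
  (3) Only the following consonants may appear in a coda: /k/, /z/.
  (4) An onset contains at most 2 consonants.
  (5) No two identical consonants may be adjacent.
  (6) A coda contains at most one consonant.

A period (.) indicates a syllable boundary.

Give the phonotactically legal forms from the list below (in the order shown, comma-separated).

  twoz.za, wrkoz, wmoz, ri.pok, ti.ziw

ri.pok

twoz.za — violates constraint 5: adjacent identical consonants /zz/ → phonotactically illegal
wrkoz — violates constraint 4: syllable 1 onset /wrk/ has 3 consonants (> 2) → phonotactically illegal
wmoz — violates constraint 1: contains banned sequence /wm/ → phonotactically illegal
ri.pok — σ1 onset /r/, coda /∅/ ok; σ2 onset /p/, coda /k/ ok → phonotactically legal
ti.ziw — violates constraint 3: syllable 2 coda contains /w/, which is not a licensed coda consonant → phonotactically illegal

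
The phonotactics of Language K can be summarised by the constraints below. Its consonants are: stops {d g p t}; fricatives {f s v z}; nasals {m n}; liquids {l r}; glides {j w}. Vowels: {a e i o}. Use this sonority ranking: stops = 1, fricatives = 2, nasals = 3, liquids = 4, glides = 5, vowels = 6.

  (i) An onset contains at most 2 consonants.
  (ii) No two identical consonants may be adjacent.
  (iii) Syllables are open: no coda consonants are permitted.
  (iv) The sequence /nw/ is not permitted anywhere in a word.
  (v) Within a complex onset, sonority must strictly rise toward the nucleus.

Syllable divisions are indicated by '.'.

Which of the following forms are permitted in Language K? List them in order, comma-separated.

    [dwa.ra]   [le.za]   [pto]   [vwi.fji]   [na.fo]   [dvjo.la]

[dwa.ra], [le.za], [vwi.fji], [na.fo]

[dwa.ra] — σ1 onset /dw/ (1→5 rises), coda /∅/ ok; σ2 onset /r/, coda /∅/ ok → permitted
[le.za] — σ1 onset /l/, coda /∅/ ok; σ2 onset /z/, coda /∅/ ok → permitted
[pto] — violates constraint (v): syllable 1 onset /pt/: /p/ (stop, 1) → /t/ (stop, 1) does not rise → not permitted
[vwi.fji] — σ1 onset /vw/ (2→5 rises), coda /∅/ ok; σ2 onset /fj/ (2→5 rises), coda /∅/ ok → permitted
[na.fo] — σ1 onset /n/, coda /∅/ ok; σ2 onset /f/, coda /∅/ ok → permitted
[dvjo.la] — violates constraint (i): syllable 1 onset /dvj/ has 3 consonants (> 2) → not permitted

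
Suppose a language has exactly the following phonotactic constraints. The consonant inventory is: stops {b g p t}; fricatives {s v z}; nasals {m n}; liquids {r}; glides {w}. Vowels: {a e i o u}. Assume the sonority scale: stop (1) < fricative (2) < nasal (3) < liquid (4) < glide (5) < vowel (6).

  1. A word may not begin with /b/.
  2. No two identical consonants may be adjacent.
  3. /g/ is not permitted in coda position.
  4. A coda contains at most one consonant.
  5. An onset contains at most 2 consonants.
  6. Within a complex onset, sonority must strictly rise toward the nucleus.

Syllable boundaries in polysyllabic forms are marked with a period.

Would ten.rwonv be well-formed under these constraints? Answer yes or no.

no

ten.rwonv — violates constraint 4: syllable 2 coda /nv/ has 2 consonants (> 1) → ill-formed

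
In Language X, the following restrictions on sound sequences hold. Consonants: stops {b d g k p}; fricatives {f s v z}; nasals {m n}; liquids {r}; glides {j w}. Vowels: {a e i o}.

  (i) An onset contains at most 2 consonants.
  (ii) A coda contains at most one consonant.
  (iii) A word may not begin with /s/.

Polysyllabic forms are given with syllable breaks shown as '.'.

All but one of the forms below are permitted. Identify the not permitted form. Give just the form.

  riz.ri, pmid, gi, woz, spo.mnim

riz.ri — σ1 onset /r/, coda /z/ ok; σ2 onset /r/, coda /∅/ ok → permitted
pmid — σ1 onset /pm/ (2C), coda /d/ ok → permitted
gi — σ1 onset /g/, coda /∅/ ok → permitted
woz — σ1 onset /w/, coda /z/ ok → permitted
spo.mnim — violates constraint (iii): word begins with /s/ → not permitted

spo.mnim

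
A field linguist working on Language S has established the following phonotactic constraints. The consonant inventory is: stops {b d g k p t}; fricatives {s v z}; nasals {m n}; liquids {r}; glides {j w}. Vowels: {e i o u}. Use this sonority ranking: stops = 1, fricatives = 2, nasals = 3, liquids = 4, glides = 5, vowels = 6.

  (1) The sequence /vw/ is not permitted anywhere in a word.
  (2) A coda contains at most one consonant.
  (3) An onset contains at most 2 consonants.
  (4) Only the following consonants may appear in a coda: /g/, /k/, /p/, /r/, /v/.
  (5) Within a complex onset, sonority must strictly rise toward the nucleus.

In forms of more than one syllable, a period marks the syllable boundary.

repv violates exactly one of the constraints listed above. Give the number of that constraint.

2

repv: syllable 1 coda /pv/ has 2 consonants (> 1).
This is a violation of constraint 2: "A coda contains at most one consonant."
The remaining constraints (1, 3, 4, 5) are satisfied.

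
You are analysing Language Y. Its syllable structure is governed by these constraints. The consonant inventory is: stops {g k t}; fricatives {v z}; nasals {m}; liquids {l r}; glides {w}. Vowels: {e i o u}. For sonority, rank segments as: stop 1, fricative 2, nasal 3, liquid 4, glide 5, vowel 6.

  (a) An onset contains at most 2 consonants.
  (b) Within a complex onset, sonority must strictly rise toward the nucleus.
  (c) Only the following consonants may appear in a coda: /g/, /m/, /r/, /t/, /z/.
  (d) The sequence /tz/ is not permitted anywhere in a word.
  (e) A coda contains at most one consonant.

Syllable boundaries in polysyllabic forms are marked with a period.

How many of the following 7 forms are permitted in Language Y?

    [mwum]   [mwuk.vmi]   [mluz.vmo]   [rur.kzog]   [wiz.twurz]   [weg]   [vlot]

5

[mwum] — σ1 onset /mw/ (3→5 rises), coda /m/ ok → permitted
[mwuk.vmi] — violates constraint (c): syllable 1 coda contains /k/, which is not a licensed coda consonant → not permitted
[mluz.vmo] — σ1 onset /ml/ (3→4 rises), coda /z/ ok; σ2 onset /vm/ (2→3 rises), coda /∅/ ok → permitted
[rur.kzog] — σ1 onset /r/, coda /r/ ok; σ2 onset /kz/ (1→2 rises), coda /g/ ok → permitted
[wiz.twurz] — violates constraint (e): syllable 2 coda /rz/ has 2 consonants (> 1) → not permitted
[weg] — σ1 onset /w/, coda /g/ ok → permitted
[vlot] — σ1 onset /vl/ (2→4 rises), coda /t/ ok → permitted
Permitted: [mwum], [mluz.vmo], [rur.kzog], [weg], [vlot] → 5.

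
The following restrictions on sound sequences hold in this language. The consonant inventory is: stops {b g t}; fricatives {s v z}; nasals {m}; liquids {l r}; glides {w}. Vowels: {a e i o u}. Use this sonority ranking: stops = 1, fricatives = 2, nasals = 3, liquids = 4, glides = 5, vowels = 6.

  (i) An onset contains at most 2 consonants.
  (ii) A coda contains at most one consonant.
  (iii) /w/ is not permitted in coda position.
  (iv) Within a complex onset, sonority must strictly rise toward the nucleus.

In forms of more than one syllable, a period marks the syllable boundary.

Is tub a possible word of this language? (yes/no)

tub — σ1 onset /t/, coda /b/ ok → permitted

yes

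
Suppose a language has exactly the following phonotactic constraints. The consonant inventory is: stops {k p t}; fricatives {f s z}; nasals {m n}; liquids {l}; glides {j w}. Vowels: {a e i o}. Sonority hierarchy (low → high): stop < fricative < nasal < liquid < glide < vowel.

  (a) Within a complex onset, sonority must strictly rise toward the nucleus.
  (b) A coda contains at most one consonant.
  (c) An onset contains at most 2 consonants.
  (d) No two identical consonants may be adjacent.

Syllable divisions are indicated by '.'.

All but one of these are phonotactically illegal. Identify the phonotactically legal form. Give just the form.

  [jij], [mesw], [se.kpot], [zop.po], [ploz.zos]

[jij] — σ1 onset /j/, coda /j/ ok → phonotactically legal
[mesw] — violates constraint (b): syllable 1 coda /sw/ has 2 consonants (> 1) → phonotactically illegal
[se.kpot] — violates constraint (a): syllable 2 onset /kp/: /k/ (stop, 1) → /p/ (stop, 1) does not rise → phonotactically illegal
[zop.po] — violates constraint (d): adjacent identical consonants /pp/ → phonotactically illegal
[ploz.zos] — violates constraint (d): adjacent identical consonants /zz/ → phonotactically illegal

[jij]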